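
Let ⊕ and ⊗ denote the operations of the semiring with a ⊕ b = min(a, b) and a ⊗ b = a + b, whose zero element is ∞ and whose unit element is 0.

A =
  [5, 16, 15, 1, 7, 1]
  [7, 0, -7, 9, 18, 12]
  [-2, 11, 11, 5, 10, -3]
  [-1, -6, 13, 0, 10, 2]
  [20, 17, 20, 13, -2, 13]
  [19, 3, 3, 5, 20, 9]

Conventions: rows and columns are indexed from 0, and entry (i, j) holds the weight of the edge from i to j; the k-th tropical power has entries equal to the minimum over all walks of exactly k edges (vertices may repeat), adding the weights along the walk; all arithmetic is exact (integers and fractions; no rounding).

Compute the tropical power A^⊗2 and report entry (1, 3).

A^⊗2:
  [0, -5, 4, 1, 5, 3]
  [-9, 0, -7, -2, 3, -10]
  [3, -1, 0, -1, 5, -1]
  [-1, -6, -13, 0, 6, 0]
  [12, 7, 10, 11, -4, 11]
  [1, -1, -4, 5, 13, 0]
Key observation: the optimum is the walk 1->2->3, with weight (-7) + 5 = -2.
Optimal value attained by: walk 1->2->3.
Answer: (A^⊗2)[1][3] = -2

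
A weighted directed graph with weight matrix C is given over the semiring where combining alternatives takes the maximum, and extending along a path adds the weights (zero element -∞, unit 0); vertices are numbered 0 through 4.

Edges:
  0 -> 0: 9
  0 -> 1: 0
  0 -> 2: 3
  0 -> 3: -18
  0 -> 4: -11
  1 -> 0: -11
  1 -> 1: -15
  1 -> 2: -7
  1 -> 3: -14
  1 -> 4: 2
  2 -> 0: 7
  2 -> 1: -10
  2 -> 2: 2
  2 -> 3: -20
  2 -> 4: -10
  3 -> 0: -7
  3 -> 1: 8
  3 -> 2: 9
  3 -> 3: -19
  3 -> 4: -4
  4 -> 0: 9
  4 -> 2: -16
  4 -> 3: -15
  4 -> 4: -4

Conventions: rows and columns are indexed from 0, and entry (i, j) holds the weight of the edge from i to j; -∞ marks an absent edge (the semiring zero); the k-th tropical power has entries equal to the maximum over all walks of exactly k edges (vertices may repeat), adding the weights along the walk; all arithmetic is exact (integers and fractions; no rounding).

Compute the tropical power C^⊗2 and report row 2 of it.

C^⊗2:
  [18, 9, 12, -9, 2]
  [11, -6, -5, -13, -2]
  [16, 7, 10, -11, -4]
  [16, -1, 11, -6, 10]
  [18, 9, 12, -9, -2]
Answer: row 2 of C^⊗2 = [16, 7, 10, -11, -4]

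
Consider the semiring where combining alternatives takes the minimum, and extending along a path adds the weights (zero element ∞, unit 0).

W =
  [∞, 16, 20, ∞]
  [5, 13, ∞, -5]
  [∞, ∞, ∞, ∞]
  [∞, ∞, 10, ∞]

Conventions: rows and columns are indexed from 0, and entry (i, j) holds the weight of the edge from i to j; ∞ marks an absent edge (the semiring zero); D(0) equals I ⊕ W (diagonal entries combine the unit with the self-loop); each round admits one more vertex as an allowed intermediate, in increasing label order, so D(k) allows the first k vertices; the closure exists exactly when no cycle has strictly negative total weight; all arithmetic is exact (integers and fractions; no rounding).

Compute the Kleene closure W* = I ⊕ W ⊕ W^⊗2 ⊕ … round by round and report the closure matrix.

D(0):
  [0, 16, 20, ∞]
  [5, 0, ∞, -5]
  [∞, ∞, 0, ∞]
  [∞, ∞, 10, 0]
D(1):
  [0, 16, 20, ∞]
  [5, 0, 25, -5]
  [∞, ∞, 0, ∞]
  [∞, ∞, 10, 0]
D(2):
  [0, 16, 20, 11]
  [5, 0, 25, -5]
  [∞, ∞, 0, ∞]
  [∞, ∞, 10, 0]
D(3):
  [0, 16, 20, 11]
  [5, 0, 25, -5]
  [∞, ∞, 0, ∞]
  [∞, ∞, 10, 0]
D(4):
  [0, 16, 20, 11]
  [5, 0, 5, -5]
  [∞, ∞, 0, ∞]
  [∞, ∞, 10, 0]
Answer: W* = [[0, 16, 20, 11], [5, 0, 5, -5], [∞, ∞, 0, ∞], [∞, ∞, 10, 0]]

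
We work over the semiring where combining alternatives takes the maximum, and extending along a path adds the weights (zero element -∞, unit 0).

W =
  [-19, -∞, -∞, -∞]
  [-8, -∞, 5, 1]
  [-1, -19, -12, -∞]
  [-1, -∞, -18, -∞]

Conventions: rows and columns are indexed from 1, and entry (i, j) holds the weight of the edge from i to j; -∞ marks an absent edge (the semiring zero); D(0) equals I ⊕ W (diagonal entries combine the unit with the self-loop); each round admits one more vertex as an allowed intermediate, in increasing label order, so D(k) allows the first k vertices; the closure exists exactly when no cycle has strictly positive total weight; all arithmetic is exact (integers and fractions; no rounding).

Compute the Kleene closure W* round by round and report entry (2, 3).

D(0):
  [0, -∞, -∞, -∞]
  [-8, 0, 5, 1]
  [-1, -19, 0, -∞]
  [-1, -∞, -18, 0]
D(1):
  [0, -∞, -∞, -∞]
  [-8, 0, 5, 1]
  [-1, -19, 0, -∞]
  [-1, -∞, -18, 0]
D(2):
  [0, -∞, -∞, -∞]
  [-8, 0, 5, 1]
  [-1, -19, 0, -18]
  [-1, -∞, -18, 0]
D(3):
  [0, -∞, -∞, -∞]
  [4, 0, 5, 1]
  [-1, -19, 0, -18]
  [-1, -37, -18, 0]
D(4):
  [0, -∞, -∞, -∞]
  [4, 0, 5, 1]
  [-1, -19, 0, -18]
  [-1, -37, -18, 0]
Answer: W*[2][3] = 5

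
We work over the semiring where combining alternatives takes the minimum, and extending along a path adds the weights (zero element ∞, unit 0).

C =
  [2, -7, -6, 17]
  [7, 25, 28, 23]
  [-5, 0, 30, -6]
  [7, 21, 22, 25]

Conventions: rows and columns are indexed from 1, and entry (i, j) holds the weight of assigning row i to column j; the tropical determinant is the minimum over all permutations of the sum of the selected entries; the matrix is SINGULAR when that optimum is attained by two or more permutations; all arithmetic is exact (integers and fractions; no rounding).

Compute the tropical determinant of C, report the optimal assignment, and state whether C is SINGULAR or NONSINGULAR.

σ = (1, 2, 3, 4): 2 + 25 + 30 + 25 = 82
σ = (1, 2, 4, 3): 2 + 25 + (-6) + 22 = 43
σ = (1, 3, 2, 4): 2 + 28 + 0 + 25 = 55
σ = (1, 3, 4, 2): 2 + 28 + (-6) + 21 = 45
σ = (1, 4, 2, 3): 2 + 23 + 0 + 22 = 47
σ = (1, 4, 3, 2): 2 + 23 + 30 + 21 = 76
σ = (2, 1, 3, 4): (-7) + 7 + 30 + 25 = 55
σ = (2, 1, 4, 3): (-7) + 7 + (-6) + 22 = 16
σ = (2, 3, 1, 4): (-7) + 28 + (-5) + 25 = 41
σ = (2, 3, 4, 1): (-7) + 28 + (-6) + 7 = 22
σ = (2, 4, 1, 3): (-7) + 23 + (-5) + 22 = 33
σ = (2, 4, 3, 1): (-7) + 23 + 30 + 7 = 53
σ = (3, 1, 2, 4): (-6) + 7 + 0 + 25 = 26
σ = (3, 1, 4, 2): (-6) + 7 + (-6) + 21 = 16
σ = (3, 2, 1, 4): (-6) + 25 + (-5) + 25 = 39
σ = (3, 2, 4, 1): (-6) + 25 + (-6) + 7 = 20
σ = (3, 4, 1, 2): (-6) + 23 + (-5) + 21 = 33
σ = (3, 4, 2, 1): (-6) + 23 + 0 + 7 = 24
σ = (4, 1, 2, 3): 17 + 7 + 0 + 22 = 46
σ = (4, 1, 3, 2): 17 + 7 + 30 + 21 = 75
σ = (4, 2, 1, 3): 17 + 25 + (-5) + 22 = 59
σ = (4, 2, 3, 1): 17 + 25 + 30 + 7 = 79
σ = (4, 3, 1, 2): 17 + 28 + (-5) + 21 = 61
σ = (4, 3, 2, 1): 17 + 28 + 0 + 7 = 52
Optimal value attained by: σ = (2, 1, 4, 3).
Answer: det⊕(C) = 16; verdict: SINGULAR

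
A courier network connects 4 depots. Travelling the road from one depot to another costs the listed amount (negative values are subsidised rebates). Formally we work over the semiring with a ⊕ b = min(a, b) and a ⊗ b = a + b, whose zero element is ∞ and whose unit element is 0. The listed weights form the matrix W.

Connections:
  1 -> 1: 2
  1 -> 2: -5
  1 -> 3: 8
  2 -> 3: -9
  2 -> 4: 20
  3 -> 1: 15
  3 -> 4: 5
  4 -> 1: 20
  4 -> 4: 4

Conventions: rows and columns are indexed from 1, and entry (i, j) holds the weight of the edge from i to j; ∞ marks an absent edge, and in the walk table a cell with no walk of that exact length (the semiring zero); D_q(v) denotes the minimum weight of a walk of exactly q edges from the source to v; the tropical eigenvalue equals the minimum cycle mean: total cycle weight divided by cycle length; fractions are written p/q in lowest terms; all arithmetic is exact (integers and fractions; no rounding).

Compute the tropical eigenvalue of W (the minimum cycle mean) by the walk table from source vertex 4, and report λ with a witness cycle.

q=0: [∞, ∞, ∞, 0]
q=1: [20, ∞, ∞, 4]
q=2: [22, 15, 28, 8]
q=3: [24, 17, 6, 12]
q=4: [21, 19, 8, 11]
Optimal cycle mean attained by: cycle 1->2->3->1, total (-5) + (-9) + 15, length 3.
Answer: λ = 1/3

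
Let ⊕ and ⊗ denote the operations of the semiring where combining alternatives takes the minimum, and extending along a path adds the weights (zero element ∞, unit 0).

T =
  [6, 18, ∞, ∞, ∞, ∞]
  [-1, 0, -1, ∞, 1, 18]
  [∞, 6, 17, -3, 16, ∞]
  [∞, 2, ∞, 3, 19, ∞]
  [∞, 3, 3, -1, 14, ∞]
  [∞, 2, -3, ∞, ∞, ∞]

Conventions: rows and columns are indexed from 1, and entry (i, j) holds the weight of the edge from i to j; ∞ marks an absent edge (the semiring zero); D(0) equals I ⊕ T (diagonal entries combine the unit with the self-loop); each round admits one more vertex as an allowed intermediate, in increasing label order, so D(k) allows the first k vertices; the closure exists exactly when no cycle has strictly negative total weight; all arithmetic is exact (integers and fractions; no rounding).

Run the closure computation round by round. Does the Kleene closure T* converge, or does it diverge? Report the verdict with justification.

D(0):
  [0, 18, ∞, ∞, ∞, ∞]
  [-1, 0, -1, ∞, 1, 18]
  [∞, 6, 0, -3, 16, ∞]
  [∞, 2, ∞, 0, 19, ∞]
  [∞, 3, 3, -1, 0, ∞]
  [∞, 2, -3, ∞, ∞, 0]
D(1):
  [0, 18, ∞, ∞, ∞, ∞]
  [-1, 0, -1, ∞, 1, 18]
  [∞, 6, 0, -3, 16, ∞]
  [∞, 2, ∞, 0, 19, ∞]
  [∞, 3, 3, -1, 0, ∞]
  [∞, 2, -3, ∞, ∞, 0]
D(2):
  [0, 18, 17, ∞, 19, 36]
  [-1, 0, -1, ∞, 1, 18]
  [5, 6, 0, -3, 7, 24]
  [1, 2, 1, 0, 3, 20]
  [2, 3, 2, -1, 0, 21]
  [1, 2, -3, ∞, 3, 0]
Detection: at round 3, diagonal entry (4, 4) turns strictly negative.
Key observation: the cycle 4->2->3->4 has total weight 2 + (-1) + (-3), which is strictly negative.
Answer: DIVERGES — negative cycle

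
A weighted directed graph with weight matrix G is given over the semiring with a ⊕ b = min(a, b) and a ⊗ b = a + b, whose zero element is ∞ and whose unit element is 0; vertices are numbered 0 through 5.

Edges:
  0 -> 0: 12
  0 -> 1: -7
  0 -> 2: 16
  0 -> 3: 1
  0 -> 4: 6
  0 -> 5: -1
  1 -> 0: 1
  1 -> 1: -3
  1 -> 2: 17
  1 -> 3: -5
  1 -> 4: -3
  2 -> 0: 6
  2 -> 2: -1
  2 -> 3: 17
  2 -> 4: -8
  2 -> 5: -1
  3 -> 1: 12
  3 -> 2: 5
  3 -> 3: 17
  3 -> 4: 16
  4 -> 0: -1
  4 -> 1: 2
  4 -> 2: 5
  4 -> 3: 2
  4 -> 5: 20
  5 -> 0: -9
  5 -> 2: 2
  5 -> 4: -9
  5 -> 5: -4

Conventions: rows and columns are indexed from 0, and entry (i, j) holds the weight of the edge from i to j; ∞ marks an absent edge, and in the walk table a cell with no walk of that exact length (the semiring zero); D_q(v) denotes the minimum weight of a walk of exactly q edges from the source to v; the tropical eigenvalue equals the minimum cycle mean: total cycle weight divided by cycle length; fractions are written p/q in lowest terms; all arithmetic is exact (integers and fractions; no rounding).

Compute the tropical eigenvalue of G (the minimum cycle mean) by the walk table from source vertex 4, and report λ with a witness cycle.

q=0: [∞, ∞, ∞, ∞, 0, ∞]
q=1: [-1, 2, 5, 2, ∞, 20]
q=2: [3, -8, 4, -3, -3, -2]
q=3: [-11, -11, 0, -13, -11, -6]
q=4: [-15, -18, -8, -16, -15, -12]
q=5: [-21, -22, -11, -23, -21, -16]
q=6: [-25, -28, -18, -27, -25, -22]
Optimal cycle mean attained by: cycle 0->5->0, total (-1) + (-9), length 2.
Answer: λ = -5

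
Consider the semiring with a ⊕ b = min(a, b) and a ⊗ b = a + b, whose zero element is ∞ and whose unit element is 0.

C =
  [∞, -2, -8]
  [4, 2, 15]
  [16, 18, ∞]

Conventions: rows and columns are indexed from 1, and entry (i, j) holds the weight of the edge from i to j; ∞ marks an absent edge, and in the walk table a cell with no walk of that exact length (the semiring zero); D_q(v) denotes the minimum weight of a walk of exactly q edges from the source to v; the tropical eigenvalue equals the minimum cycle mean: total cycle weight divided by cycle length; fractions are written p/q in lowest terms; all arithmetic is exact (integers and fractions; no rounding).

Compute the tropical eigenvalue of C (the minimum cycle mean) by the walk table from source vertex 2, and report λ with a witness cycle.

q=0: [∞, 0, ∞]
q=1: [4, 2, 15]
q=2: [6, 2, -4]
q=3: [6, 4, -2]
Optimal cycle mean attained by: cycle 1->2->1, total (-2) + 4, length 2.
Answer: λ = 1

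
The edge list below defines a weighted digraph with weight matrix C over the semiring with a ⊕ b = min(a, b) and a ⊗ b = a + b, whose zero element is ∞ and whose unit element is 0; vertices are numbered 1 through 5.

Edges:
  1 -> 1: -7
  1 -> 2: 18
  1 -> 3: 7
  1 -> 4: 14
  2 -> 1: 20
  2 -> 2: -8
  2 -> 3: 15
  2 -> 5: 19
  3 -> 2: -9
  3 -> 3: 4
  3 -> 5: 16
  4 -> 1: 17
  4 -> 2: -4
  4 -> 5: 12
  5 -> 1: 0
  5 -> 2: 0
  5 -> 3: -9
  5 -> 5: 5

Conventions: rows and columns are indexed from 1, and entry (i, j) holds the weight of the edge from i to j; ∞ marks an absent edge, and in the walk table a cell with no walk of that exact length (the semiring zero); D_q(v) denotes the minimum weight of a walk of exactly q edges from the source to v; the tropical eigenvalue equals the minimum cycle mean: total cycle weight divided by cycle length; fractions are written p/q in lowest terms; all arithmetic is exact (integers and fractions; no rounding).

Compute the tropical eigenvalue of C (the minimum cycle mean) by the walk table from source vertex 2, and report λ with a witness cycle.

q=0: [∞, 0, ∞, ∞, ∞]
q=1: [20, -8, 15, ∞, 19]
q=2: [12, -16, 7, 34, 11]
q=3: [4, -24, -1, 26, 3]
q=4: [-4, -32, -9, 18, -5]
q=5: [-12, -40, -17, 10, -13]
Optimal cycle mean attained by: cycle 2->2, total (-8), length 1.
Answer: λ = -8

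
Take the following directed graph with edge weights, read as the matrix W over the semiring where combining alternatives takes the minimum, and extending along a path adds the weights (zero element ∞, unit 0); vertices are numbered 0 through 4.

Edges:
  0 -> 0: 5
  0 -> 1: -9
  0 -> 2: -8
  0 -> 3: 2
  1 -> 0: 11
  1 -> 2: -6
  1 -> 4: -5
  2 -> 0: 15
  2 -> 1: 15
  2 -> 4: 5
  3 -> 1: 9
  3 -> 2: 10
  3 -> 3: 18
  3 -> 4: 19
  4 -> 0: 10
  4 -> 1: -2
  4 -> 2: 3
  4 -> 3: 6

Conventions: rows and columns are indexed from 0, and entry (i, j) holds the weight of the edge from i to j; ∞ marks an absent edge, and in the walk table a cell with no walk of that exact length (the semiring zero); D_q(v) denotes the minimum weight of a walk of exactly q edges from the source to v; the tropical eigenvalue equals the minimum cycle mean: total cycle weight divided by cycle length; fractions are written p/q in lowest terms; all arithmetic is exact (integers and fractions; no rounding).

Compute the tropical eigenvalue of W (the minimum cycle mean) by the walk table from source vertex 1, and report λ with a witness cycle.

q=0: [∞, 0, ∞, ∞, ∞]
q=1: [11, ∞, -6, ∞, -5]
q=2: [5, -7, -2, 1, -1]
q=3: [4, -4, -13, 5, -12]
q=4: [-2, -14, -10, -6, -9]
q=5: [-3, -11, -20, -3, -19]
Optimal cycle mean attained by: cycle 1->4->1, total (-5) + (-2), length 2.
Answer: λ = -7/2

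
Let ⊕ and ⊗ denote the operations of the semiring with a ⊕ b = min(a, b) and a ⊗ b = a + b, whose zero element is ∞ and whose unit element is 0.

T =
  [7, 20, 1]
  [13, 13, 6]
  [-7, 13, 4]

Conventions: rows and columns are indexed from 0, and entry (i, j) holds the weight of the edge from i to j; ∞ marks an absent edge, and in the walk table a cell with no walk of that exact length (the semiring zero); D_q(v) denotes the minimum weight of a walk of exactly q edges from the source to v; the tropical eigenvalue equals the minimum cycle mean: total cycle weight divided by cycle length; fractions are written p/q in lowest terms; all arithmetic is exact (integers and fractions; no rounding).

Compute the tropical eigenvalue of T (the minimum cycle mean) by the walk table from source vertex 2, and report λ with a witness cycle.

q=0: [∞, ∞, 0]
q=1: [-7, 13, 4]
q=2: [-3, 13, -6]
q=3: [-13, 7, -2]
Optimal cycle mean attained by: cycle 0->2->0, total 1 + (-7), length 2.
Answer: λ = -3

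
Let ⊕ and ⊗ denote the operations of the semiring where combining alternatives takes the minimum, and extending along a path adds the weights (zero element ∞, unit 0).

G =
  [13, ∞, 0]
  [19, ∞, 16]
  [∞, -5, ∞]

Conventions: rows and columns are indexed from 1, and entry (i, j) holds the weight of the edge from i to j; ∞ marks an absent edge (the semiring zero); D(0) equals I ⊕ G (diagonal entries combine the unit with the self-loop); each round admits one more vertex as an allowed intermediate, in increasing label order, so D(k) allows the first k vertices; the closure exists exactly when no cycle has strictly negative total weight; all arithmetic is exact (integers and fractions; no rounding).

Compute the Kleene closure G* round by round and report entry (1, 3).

D(0):
  [0, ∞, 0]
  [19, 0, 16]
  [∞, -5, 0]
D(1):
  [0, ∞, 0]
  [19, 0, 16]
  [∞, -5, 0]
D(2):
  [0, ∞, 0]
  [19, 0, 16]
  [14, -5, 0]
D(3):
  [0, -5, 0]
  [19, 0, 16]
  [14, -5, 0]
Answer: G*[1][3] = 0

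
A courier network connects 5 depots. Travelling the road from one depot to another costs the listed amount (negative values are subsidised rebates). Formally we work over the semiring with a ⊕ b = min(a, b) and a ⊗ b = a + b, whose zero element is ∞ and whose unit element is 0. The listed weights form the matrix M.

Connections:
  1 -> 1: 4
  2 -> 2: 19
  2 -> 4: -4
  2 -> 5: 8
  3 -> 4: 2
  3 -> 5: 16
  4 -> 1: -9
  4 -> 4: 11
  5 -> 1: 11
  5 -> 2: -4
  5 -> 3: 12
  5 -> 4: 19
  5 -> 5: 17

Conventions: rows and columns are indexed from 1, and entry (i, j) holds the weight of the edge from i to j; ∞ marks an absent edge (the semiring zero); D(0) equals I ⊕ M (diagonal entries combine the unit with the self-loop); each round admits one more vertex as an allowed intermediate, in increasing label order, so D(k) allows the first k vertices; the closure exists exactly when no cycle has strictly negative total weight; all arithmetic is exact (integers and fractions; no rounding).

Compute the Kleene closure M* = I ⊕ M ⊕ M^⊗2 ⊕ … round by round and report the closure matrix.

D(0):
  [0, ∞, ∞, ∞, ∞]
  [∞, 0, ∞, -4, 8]
  [∞, ∞, 0, 2, 16]
  [-9, ∞, ∞, 0, ∞]
  [11, -4, 12, 19, 0]
D(1):
  [0, ∞, ∞, ∞, ∞]
  [∞, 0, ∞, -4, 8]
  [∞, ∞, 0, 2, 16]
  [-9, ∞, ∞, 0, ∞]
  [11, -4, 12, 19, 0]
D(2):
  [0, ∞, ∞, ∞, ∞]
  [∞, 0, ∞, -4, 8]
  [∞, ∞, 0, 2, 16]
  [-9, ∞, ∞, 0, ∞]
  [11, -4, 12, -8, 0]
D(3):
  [0, ∞, ∞, ∞, ∞]
  [∞, 0, ∞, -4, 8]
  [∞, ∞, 0, 2, 16]
  [-9, ∞, ∞, 0, ∞]
  [11, -4, 12, -8, 0]
D(4):
  [0, ∞, ∞, ∞, ∞]
  [-13, 0, ∞, -4, 8]
  [-7, ∞, 0, 2, 16]
  [-9, ∞, ∞, 0, ∞]
  [-17, -4, 12, -8, 0]
D(5):
  [0, ∞, ∞, ∞, ∞]
  [-13, 0, 20, -4, 8]
  [-7, 12, 0, 2, 16]
  [-9, ∞, ∞, 0, ∞]
  [-17, -4, 12, -8, 0]
Answer: M* = [[0, ∞, ∞, ∞, ∞], [-13, 0, 20, -4, 8], [-7, 12, 0, 2, 16], [-9, ∞, ∞, 0, ∞], [-17, -4, 12, -8, 0]]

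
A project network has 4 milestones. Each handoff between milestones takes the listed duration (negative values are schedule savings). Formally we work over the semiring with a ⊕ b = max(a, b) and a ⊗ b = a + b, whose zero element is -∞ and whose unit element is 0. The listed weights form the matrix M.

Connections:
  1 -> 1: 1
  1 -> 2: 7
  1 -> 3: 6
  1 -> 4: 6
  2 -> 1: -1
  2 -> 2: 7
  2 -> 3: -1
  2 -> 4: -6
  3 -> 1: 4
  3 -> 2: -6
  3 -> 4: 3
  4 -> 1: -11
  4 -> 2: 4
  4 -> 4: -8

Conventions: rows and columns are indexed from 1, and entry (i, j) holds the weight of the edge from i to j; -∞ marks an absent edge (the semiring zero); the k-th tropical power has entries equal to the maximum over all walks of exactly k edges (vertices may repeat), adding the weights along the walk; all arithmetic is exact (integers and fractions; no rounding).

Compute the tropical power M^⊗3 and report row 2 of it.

M^⊗2:
  [10, 14, 7, 9]
  [6, 14, 6, 5]
  [5, 11, 10, 10]
  [3, 11, 3, -2]
M^⊗3:
  [13, 21, 16, 16]
  [13, 21, 13, 12]
  [14, 18, 11, 13]
  [10, 18, 10, 9]
Answer: row 2 of M^⊗3 = [13, 21, 13, 12]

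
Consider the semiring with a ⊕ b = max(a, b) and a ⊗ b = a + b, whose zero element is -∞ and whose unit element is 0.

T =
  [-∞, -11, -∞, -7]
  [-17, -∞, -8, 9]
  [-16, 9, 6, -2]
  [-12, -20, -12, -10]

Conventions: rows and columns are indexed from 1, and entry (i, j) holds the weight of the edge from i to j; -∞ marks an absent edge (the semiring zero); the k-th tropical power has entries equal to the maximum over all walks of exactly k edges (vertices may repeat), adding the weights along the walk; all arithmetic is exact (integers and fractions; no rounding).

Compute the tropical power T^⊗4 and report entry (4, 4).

T^⊗2:
  [-19, -27, -19, -2]
  [-3, 1, -2, -1]
  [-8, 15, 12, 18]
  [-22, -3, -6, -11]
T^⊗3:
  [-14, -10, -13, -12]
  [-13, 7, 4, 10]
  [6, 21, 18, 24]
  [-20, 3, 0, 6]
T^⊗4:
  [-24, -4, -7, -1]
  [-2, 13, 10, 16]
  [12, 27, 24, 30]
  [-6, 9, 6, 12]
Key observation: the optimum is the walk 4->3->3->2->4, with weight (-12) + 6 + 9 + 9 = 12.
Optimal value attained by: walk 4->3->3->2->4.
Answer: (T^⊗4)[4][4] = 12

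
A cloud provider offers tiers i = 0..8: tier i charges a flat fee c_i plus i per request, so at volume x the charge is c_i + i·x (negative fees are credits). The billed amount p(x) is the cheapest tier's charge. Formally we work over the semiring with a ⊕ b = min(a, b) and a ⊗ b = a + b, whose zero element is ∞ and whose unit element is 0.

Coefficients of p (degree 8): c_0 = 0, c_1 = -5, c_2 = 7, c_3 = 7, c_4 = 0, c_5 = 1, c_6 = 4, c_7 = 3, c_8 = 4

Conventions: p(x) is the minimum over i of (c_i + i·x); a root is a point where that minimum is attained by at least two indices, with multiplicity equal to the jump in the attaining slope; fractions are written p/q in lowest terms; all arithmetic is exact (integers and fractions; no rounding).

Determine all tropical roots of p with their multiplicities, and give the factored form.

hull edge (i=0, c=0) to (i=1, c=-5): slope -5, span 1
hull edge (i=1, c=-5) to (i=8, c=4): slope 9/7, span 7
Factored form: p(x) = 4 ⊗ (x ⊕ (-9/7)) ⊗ (x ⊕ (-9/7)) ⊗ (x ⊕ (-9/7)) ⊗ (x ⊕ (-9/7)) ⊗ (x ⊕ (-9/7)) ⊗ (x ⊕ (-9/7)) ⊗ (x ⊕ (-9/7)) ⊗ (x ⊕ 5)
Answer: roots = -9/7 (mult 7), 5 (mult 1)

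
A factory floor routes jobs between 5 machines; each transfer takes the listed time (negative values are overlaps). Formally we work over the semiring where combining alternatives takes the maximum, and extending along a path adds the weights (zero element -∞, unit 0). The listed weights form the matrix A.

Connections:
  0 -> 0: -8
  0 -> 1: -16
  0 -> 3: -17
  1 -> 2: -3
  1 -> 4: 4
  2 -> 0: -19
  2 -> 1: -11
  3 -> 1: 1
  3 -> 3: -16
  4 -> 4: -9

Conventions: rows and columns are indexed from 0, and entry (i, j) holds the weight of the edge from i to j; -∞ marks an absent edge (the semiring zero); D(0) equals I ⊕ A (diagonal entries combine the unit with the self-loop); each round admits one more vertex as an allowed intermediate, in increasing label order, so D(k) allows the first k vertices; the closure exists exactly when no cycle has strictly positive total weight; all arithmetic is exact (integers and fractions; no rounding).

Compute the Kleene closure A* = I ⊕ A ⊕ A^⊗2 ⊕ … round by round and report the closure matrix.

D(0):
  [0, -16, -∞, -17, -∞]
  [-∞, 0, -3, -∞, 4]
  [-19, -11, 0, -∞, -∞]
  [-∞, 1, -∞, 0, -∞]
  [-∞, -∞, -∞, -∞, 0]
D(1):
  [0, -16, -∞, -17, -∞]
  [-∞, 0, -3, -∞, 4]
  [-19, -11, 0, -36, -∞]
  [-∞, 1, -∞, 0, -∞]
  [-∞, -∞, -∞, -∞, 0]
D(2):
  [0, -16, -19, -17, -12]
  [-∞, 0, -3, -∞, 4]
  [-19, -11, 0, -36, -7]
  [-∞, 1, -2, 0, 5]
  [-∞, -∞, -∞, -∞, 0]
D(3):
  [0, -16, -19, -17, -12]
  [-22, 0, -3, -39, 4]
  [-19, -11, 0, -36, -7]
  [-21, 1, -2, 0, 5]
  [-∞, -∞, -∞, -∞, 0]
D(4):
  [0, -16, -19, -17, -12]
  [-22, 0, -3, -39, 4]
  [-19, -11, 0, -36, -7]
  [-21, 1, -2, 0, 5]
  [-∞, -∞, -∞, -∞, 0]
D(5):
  [0, -16, -19, -17, -12]
  [-22, 0, -3, -39, 4]
  [-19, -11, 0, -36, -7]
  [-21, 1, -2, 0, 5]
  [-∞, -∞, -∞, -∞, 0]
Answer: A* = [[0, -16, -19, -17, -12], [-22, 0, -3, -39, 4], [-19, -11, 0, -36, -7], [-21, 1, -2, 0, 5], [-∞, -∞, -∞, -∞, 0]]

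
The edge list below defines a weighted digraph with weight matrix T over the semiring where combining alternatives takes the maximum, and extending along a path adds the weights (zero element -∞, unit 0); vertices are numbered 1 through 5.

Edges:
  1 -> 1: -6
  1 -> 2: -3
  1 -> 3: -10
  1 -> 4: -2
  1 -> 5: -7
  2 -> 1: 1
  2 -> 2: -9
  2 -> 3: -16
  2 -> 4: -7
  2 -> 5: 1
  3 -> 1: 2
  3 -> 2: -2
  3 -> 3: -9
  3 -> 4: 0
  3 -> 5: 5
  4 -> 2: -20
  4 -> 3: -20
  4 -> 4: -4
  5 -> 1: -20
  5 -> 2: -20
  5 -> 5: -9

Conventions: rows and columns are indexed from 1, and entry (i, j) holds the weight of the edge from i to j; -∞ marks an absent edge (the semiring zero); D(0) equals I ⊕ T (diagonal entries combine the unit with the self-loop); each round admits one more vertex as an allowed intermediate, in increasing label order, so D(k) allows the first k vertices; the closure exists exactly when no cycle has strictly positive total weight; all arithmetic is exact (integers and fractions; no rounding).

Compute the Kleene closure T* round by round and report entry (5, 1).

D(0):
  [0, -3, -10, -2, -7]
  [1, 0, -16, -7, 1]
  [2, -2, 0, 0, 5]
  [-∞, -20, -20, 0, -∞]
  [-20, -20, -∞, -∞, 0]
D(1):
  [0, -3, -10, -2, -7]
  [1, 0, -9, -1, 1]
  [2, -1, 0, 0, 5]
  [-∞, -20, -20, 0, -∞]
  [-20, -20, -30, -22, 0]
D(2):
  [0, -3, -10, -2, -2]
  [1, 0, -9, -1, 1]
  [2, -1, 0, 0, 5]
  [-19, -20, -20, 0, -19]
  [-19, -20, -29, -21, 0]
D(3):
  [0, -3, -10, -2, -2]
  [1, 0, -9, -1, 1]
  [2, -1, 0, 0, 5]
  [-18, -20, -20, 0, -15]
  [-19, -20, -29, -21, 0]
D(4):
  [0, -3, -10, -2, -2]
  [1, 0, -9, -1, 1]
  [2, -1, 0, 0, 5]
  [-18, -20, -20, 0, -15]
  [-19, -20, -29, -21, 0]
D(5):
  [0, -3, -10, -2, -2]
  [1, 0, -9, -1, 1]
  [2, -1, 0, 0, 5]
  [-18, -20, -20, 0, -15]
  [-19, -20, -29, -21, 0]
Answer: T*[5][1] = -19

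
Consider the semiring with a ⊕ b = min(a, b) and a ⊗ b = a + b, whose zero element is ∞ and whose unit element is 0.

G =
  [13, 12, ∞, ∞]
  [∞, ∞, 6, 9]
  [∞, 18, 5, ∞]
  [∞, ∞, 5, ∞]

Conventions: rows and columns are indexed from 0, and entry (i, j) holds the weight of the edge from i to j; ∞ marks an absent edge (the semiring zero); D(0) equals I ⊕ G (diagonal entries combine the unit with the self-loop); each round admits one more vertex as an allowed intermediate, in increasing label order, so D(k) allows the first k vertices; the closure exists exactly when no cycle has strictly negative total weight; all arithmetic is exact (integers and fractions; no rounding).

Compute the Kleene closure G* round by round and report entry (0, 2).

D(0):
  [0, 12, ∞, ∞]
  [∞, 0, 6, 9]
  [∞, 18, 0, ∞]
  [∞, ∞, 5, 0]
D(1):
  [0, 12, ∞, ∞]
  [∞, 0, 6, 9]
  [∞, 18, 0, ∞]
  [∞, ∞, 5, 0]
D(2):
  [0, 12, 18, 21]
  [∞, 0, 6, 9]
  [∞, 18, 0, 27]
  [∞, ∞, 5, 0]
D(3):
  [0, 12, 18, 21]
  [∞, 0, 6, 9]
  [∞, 18, 0, 27]
  [∞, 23, 5, 0]
D(4):
  [0, 12, 18, 21]
  [∞, 0, 6, 9]
  [∞, 18, 0, 27]
  [∞, 23, 5, 0]
Answer: G*[0][2] = 18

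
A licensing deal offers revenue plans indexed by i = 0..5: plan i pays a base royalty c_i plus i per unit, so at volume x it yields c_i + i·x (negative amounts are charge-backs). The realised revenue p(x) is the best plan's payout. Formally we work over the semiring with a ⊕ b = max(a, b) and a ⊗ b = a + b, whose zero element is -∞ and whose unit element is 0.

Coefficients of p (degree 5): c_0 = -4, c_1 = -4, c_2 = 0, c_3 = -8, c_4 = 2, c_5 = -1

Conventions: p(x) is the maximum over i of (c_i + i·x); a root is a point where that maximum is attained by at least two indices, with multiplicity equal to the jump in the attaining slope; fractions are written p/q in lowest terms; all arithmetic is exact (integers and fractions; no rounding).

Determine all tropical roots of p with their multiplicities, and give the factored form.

hull edge (i=0, c=-4) to (i=2, c=0): slope 2, span 2
hull edge (i=2, c=0) to (i=4, c=2): slope 1, span 2
hull edge (i=4, c=2) to (i=5, c=-1): slope -3, span 1
Factored form: p(x) = -1 ⊗ (x ⊕ (-2)) ⊗ (x ⊕ (-2)) ⊗ (x ⊕ (-1)) ⊗ (x ⊕ (-1)) ⊗ (x ⊕ 3)
Answer: roots = -2 (mult 2), -1 (mult 2), 3 (mult 1)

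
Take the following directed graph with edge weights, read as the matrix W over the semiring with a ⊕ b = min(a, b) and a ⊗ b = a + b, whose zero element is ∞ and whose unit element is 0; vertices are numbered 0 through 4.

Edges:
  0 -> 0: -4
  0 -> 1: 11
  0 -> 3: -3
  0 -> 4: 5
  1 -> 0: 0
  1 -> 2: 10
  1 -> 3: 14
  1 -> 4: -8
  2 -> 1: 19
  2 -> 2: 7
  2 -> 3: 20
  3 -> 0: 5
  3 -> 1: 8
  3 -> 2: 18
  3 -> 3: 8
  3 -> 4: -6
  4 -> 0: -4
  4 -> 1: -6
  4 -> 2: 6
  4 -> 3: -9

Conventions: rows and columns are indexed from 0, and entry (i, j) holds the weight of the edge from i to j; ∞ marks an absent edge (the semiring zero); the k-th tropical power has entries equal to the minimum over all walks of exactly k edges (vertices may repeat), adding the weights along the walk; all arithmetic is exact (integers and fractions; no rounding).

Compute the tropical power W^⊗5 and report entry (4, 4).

W^⊗2:
  [-8, -1, 11, -7, -9]
  [-12, -14, -2, -17, 5]
  [19, 26, 14, 27, 11]
  [-10, -12, 0, -15, 0]
  [-8, -1, 4, -7, -15]
W^⊗3:
  [-13, -15, -3, -18, -13]
  [-16, -9, -4, -15, -23]
  [7, 5, 17, 2, 18]
  [-14, -7, -2, -13, -21]
  [-19, -21, -9, -24, -13]
W^⊗4:
  [-17, -19, -7, -22, -24]
  [-27, -29, -17, -32, -21]
  [3, 10, 15, 4, -4]
  [-25, -27, -15, -30, -19]
  [-23, -19, -11, -22, -30]
W^⊗5:
  [-28, -30, -18, -33, -28]
  [-31, -27, -19, -30, -38]
  [-8, -10, 2, -13, -2]
  [-29, -25, -17, -28, -36]
  [-34, -36, -24, -39, -28]
Key observation: the optimum is the walk 4->0->3->4->3->4, with weight (-4) + (-3) + (-6) + (-9) + (-6) = -28.
Optimal value attained by: walk 4->0->3->4->3->4.
Answer: (W^⊗5)[4][4] = -28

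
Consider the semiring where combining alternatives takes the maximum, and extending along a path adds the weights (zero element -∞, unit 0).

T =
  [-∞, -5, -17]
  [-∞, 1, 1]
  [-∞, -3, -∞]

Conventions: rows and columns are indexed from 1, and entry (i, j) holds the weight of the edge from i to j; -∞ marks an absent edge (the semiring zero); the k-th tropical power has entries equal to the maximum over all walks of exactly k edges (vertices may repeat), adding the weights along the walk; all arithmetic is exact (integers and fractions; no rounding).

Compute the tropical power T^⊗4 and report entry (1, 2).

T^⊗2:
  [-∞, -4, -4]
  [-∞, 2, 2]
  [-∞, -2, -2]
T^⊗3:
  [-∞, -3, -3]
  [-∞, 3, 3]
  [-∞, -1, -1]
T^⊗4:
  [-∞, -2, -2]
  [-∞, 4, 4]
  [-∞, 0, 0]
Key observation: the optimum is the walk 1->2->2->2->2, with weight (-5) + 1 + 1 + 1 = -2.
Optimal value attained by: walk 1->2->2->2->2.
Answer: (T^⊗4)[1][2] = -2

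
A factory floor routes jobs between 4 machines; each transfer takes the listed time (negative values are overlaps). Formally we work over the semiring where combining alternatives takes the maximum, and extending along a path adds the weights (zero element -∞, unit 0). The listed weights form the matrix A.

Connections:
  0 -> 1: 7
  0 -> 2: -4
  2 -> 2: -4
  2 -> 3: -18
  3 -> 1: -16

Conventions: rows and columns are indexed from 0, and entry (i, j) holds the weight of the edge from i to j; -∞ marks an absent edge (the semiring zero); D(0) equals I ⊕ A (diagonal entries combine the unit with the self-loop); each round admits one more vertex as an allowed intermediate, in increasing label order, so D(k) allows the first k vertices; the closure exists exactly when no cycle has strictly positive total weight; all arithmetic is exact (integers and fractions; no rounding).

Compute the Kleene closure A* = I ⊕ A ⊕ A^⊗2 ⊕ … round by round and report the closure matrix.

D(0):
  [0, 7, -4, -∞]
  [-∞, 0, -∞, -∞]
  [-∞, -∞, 0, -18]
  [-∞, -16, -∞, 0]
D(1):
  [0, 7, -4, -∞]
  [-∞, 0, -∞, -∞]
  [-∞, -∞, 0, -18]
  [-∞, -16, -∞, 0]
D(2):
  [0, 7, -4, -∞]
  [-∞, 0, -∞, -∞]
  [-∞, -∞, 0, -18]
  [-∞, -16, -∞, 0]
D(3):
  [0, 7, -4, -22]
  [-∞, 0, -∞, -∞]
  [-∞, -∞, 0, -18]
  [-∞, -16, -∞, 0]
D(4):
  [0, 7, -4, -22]
  [-∞, 0, -∞, -∞]
  [-∞, -34, 0, -18]
  [-∞, -16, -∞, 0]
Answer: A* = [[0, 7, -4, -22], [-∞, 0, -∞, -∞], [-∞, -34, 0, -18], [-∞, -16, -∞, 0]]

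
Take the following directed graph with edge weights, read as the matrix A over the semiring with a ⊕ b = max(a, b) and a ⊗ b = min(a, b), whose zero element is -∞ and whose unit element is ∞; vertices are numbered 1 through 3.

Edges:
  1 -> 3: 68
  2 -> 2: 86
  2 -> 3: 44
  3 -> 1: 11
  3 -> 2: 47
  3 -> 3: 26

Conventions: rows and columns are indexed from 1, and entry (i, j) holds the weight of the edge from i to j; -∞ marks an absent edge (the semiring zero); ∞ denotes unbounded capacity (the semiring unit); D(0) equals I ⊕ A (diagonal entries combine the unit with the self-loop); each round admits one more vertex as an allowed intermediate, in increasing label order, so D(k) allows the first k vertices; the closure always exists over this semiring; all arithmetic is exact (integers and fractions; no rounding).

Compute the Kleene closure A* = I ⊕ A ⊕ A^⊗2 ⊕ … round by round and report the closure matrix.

D(0):
  [∞, -∞, 68]
  [-∞, ∞, 44]
  [11, 47, ∞]
D(1):
  [∞, -∞, 68]
  [-∞, ∞, 44]
  [11, 47, ∞]
D(2):
  [∞, -∞, 68]
  [-∞, ∞, 44]
  [11, 47, ∞]
D(3):
  [∞, 47, 68]
  [11, ∞, 44]
  [11, 47, ∞]
Answer: A* = [[∞, 47, 68], [11, ∞, 44], [11, 47, ∞]]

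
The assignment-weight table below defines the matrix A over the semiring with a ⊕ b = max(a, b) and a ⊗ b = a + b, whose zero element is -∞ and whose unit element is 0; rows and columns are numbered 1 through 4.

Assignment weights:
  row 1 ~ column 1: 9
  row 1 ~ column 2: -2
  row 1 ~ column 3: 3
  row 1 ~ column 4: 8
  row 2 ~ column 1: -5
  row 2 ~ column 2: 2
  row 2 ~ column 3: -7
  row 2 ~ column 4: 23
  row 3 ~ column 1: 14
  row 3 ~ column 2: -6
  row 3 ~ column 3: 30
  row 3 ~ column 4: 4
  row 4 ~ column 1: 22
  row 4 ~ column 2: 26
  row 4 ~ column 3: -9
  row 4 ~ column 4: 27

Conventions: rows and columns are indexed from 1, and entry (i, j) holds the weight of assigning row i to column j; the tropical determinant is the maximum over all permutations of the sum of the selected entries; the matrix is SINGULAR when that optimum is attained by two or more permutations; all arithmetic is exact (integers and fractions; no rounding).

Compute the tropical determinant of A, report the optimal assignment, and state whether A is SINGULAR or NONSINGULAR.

σ = (1, 2, 3, 4): 9 + 2 + 30 + 27 = 68
σ = (1, 2, 4, 3): 9 + 2 + 4 + (-9) = 6
σ = (1, 3, 2, 4): 9 + (-7) + (-6) + 27 = 23
σ = (1, 3, 4, 2): 9 + (-7) + 4 + 26 = 32
σ = (1, 4, 2, 3): 9 + 23 + (-6) + (-9) = 17
σ = (1, 4, 3, 2): 9 + 23 + 30 + 26 = 88
σ = (2, 1, 3, 4): (-2) + (-5) + 30 + 27 = 50
σ = (2, 1, 4, 3): (-2) + (-5) + 4 + (-9) = -12
σ = (2, 3, 1, 4): (-2) + (-7) + 14 + 27 = 32
σ = (2, 3, 4, 1): (-2) + (-7) + 4 + 22 = 17
σ = (2, 4, 1, 3): (-2) + 23 + 14 + (-9) = 26
σ = (2, 4, 3, 1): (-2) + 23 + 30 + 22 = 73
σ = (3, 1, 2, 4): 3 + (-5) + (-6) + 27 = 19
σ = (3, 1, 4, 2): 3 + (-5) + 4 + 26 = 28
σ = (3, 2, 1, 4): 3 + 2 + 14 + 27 = 46
σ = (3, 2, 4, 1): 3 + 2 + 4 + 22 = 31
σ = (3, 4, 1, 2): 3 + 23 + 14 + 26 = 66
σ = (3, 4, 2, 1): 3 + 23 + (-6) + 22 = 42
σ = (4, 1, 2, 3): 8 + (-5) + (-6) + (-9) = -12
σ = (4, 1, 3, 2): 8 + (-5) + 30 + 26 = 59
σ = (4, 2, 1, 3): 8 + 2 + 14 + (-9) = 15
σ = (4, 2, 3, 1): 8 + 2 + 30 + 22 = 62
σ = (4, 3, 1, 2): 8 + (-7) + 14 + 26 = 41
σ = (4, 3, 2, 1): 8 + (-7) + (-6) + 22 = 17
Optimal value attained by: σ = (1, 4, 3, 2).
Answer: det⊕(A) = 88; verdict: NONSINGULAR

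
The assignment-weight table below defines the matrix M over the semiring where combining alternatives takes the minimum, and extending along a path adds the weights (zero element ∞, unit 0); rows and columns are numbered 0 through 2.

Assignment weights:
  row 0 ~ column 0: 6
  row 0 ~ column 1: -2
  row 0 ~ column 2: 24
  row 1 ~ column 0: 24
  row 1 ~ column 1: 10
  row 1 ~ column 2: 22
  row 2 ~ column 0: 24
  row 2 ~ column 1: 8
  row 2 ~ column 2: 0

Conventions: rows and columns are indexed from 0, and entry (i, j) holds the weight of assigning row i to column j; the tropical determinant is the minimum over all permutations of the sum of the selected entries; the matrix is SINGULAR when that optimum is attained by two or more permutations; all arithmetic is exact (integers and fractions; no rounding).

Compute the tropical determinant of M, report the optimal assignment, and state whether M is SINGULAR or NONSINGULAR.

σ = (0, 1, 2): 6 + 10 + 0 = 16
σ = (0, 2, 1): 6 + 22 + 8 = 36
σ = (1, 0, 2): (-2) + 24 + 0 = 22
σ = (1, 2, 0): (-2) + 22 + 24 = 44
σ = (2, 0, 1): 24 + 24 + 8 = 56
σ = (2, 1, 0): 24 + 10 + 24 = 58
Optimal value attained by: σ = (0, 1, 2).
Answer: det⊕(M) = 16; verdict: NONSINGULAR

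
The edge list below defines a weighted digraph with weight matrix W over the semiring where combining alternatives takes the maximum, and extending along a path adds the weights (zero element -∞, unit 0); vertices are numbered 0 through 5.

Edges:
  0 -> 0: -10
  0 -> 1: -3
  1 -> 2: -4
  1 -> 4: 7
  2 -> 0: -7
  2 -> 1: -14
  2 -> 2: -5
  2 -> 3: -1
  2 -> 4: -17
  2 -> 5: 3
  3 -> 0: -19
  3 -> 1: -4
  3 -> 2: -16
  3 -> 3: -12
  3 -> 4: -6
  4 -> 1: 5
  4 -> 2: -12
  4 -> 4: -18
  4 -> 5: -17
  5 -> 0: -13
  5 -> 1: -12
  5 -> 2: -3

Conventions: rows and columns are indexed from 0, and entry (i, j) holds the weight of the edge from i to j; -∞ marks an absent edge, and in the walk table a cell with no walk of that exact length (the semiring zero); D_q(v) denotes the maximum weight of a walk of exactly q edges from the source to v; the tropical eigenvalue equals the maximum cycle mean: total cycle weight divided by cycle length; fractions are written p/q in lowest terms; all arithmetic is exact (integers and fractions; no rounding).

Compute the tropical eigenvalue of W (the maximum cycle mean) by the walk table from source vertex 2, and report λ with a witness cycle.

q=0: [-∞, -∞, 0, -∞, -∞, -∞]
q=1: [-7, -14, -5, -1, -17, 3]
q=2: [-10, -5, 0, -6, -7, -2]
q=3: [-7, -2, -5, -1, 2, 3]
q=4: [-10, 7, 0, -6, 5, -2]
q=5: [-7, 10, 3, -1, 14, 3]
q=6: [-4, 19, 6, 2, 17, 6]
Optimal cycle mean attained by: cycle 1->4->1, total 7 + 5, length 2.
Answer: λ = 6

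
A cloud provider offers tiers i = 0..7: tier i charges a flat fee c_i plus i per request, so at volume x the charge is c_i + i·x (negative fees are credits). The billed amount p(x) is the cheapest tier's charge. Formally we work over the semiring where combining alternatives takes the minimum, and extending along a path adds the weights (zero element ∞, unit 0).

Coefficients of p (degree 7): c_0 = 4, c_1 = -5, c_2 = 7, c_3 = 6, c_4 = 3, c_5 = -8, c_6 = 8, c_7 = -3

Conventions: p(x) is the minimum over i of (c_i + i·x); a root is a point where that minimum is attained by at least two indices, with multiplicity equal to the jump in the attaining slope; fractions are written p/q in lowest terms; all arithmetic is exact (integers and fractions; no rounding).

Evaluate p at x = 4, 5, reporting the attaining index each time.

p(4) = min(4+0·4=4, -5+1·4=-1, 7+2·4=15, 6+3·4=18, 3+4·4=19, -8+5·4=12, 8+6·4=32, -3+7·4=25) = -1 (attained by i=1)
p(5) = min(4+0·5=4, -5+1·5=0, 7+2·5=17, 6+3·5=21, 3+4·5=23, -8+5·5=17, 8+6·5=38, -3+7·5=32) = 0 (attained by i=1)
Answer: p(4) = -1; p(5) = 0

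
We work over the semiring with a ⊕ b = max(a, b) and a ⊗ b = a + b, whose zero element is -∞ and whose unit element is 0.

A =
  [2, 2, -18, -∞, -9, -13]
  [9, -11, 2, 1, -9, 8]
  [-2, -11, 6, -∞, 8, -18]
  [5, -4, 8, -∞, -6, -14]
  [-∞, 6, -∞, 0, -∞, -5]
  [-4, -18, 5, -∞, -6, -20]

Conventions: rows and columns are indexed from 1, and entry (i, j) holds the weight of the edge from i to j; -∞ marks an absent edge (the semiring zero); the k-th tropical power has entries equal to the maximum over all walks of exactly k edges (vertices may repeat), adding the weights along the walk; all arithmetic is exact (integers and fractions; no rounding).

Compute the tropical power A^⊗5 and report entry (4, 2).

A^⊗2:
  [11, 4, 4, 3, -7, 10]
  [11, 11, 13, -9, 10, -3]
  [4, 14, 12, 8, 14, 3]
  [7, 7, 14, -3, 16, 4]
  [15, -4, 8, 7, -3, 14]
  [3, 0, 11, -6, 13, -10]
A^⊗3:
  [13, 13, 15, 5, 12, 12]
  [20, 16, 19, 12, 21, 19]
  [23, 20, 18, 15, 20, 22]
  [16, 22, 20, 16, 22, 15]
  [17, 17, 19, -3, 16, 4]
  [9, 19, 17, 13, 19, 8]
A^⊗4:
  [22, 18, 21, 14, 23, 21]
  [25, 27, 25, 21, 27, 24]
  [29, 26, 27, 21, 26, 28]
  [31, 28, 26, 23, 28, 30]
  [26, 22, 25, 18, 27, 25]
  [28, 25, 23, 20, 25, 27]
A^⊗5:
  [27, 29, 27, 23, 29, 26]
  [36, 33, 31, 28, 33, 35]
  [35, 32, 33, 27, 35, 34]
  [37, 34, 35, 29, 34, 36]
  [31, 33, 31, 27, 33, 30]
  [34, 31, 32, 26, 31, 33]
Key observation: the optimum is the walk 4->3->3->3->5->2, with weight 8 + 6 + 6 + 8 + 6 = 34.
Optimal value attained by: walk 4->3->3->3->5->2.
Answer: (A^⊗5)[4][2] = 34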